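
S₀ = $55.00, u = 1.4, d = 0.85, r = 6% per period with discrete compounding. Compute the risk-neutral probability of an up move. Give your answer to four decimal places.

p = 0.3818

Risk-neutral probability p = (1 + 0.06 − 0.85)/(1.4 − 0.85) = 0.2100/0.5500 = 0.3818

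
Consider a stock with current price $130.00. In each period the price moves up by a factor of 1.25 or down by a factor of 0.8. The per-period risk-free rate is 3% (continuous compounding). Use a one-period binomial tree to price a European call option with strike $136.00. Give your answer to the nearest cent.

Risk-neutral probability p = (e^0.03 − 0.8)/(1.25 − 0.8) = 0.2305/0.4500 = 0.5121
Terminal stock prices: S_u = 162.5, S_d = 104
Terminal payoffs (S − K): max(26.5, 0) = 26.5, max(-32, 0) = 0
Node 0 (S = 130): V_0 = e^(−0.03)·[0.5121·26.5000 + 0.4879·0.0000] = 13.1701

$13.17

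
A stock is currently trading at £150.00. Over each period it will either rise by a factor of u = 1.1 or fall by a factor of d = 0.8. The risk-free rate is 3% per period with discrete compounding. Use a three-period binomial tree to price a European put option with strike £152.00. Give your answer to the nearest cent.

£8.75

Risk-neutral probability p = (1 + 0.03 − 0.8)/(1.1 − 0.8) = 0.2300/0.3000 = 0.7667
Terminal stock prices: S_uuu = 199.7, S_uud = 145.2, S_udd = 105.6, S_ddd = 76.8
Terminal payoffs (K − S): max(-47.65, 0) = 0, max(6.8, 0) = 6.8, max(46.4, 0) = 46.4, max(75.2, 0) = 75.2
Node uu (S = 181.5): V_uu = 1/1.03·[0.7667·0.0000 + 0.2333·6.8000] = 1.5405
Node ud (S = 132): V_ud = 1/1.03·[0.7667·6.8000 + 0.2333·46.4000] = 15.5728
Node dd (S = 96): V_dd = 1/1.03·[0.7667·46.4000 + 0.2333·75.2000] = 51.5728
Node u (S = 165): V_u = 1/1.03·[0.7667·1.5405 + 0.2333·15.5728] = 4.6744
Node d (S = 120): V_d = 1/1.03·[0.7667·15.5728 + 0.2333·51.5728] = 23.2746
Node 0 (S = 150): V_0 = 1/1.03·[0.7667·4.6744 + 0.2333·23.2746] = 8.7519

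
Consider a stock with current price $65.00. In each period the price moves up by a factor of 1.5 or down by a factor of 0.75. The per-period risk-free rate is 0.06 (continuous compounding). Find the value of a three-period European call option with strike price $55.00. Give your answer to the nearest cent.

$23.71

Risk-neutral probability p = (e^0.06 − 0.75)/(1.5 − 0.75) = 0.3118/0.7500 = 0.4158
Terminal stock prices: S_uuu = 219.4, S_uud = 109.7, S_udd = 54.84, S_ddd = 27.42
Terminal payoffs (S − K): max(164.4, 0) = 164.4, max(54.69, 0) = 54.69, max(-0.1562, 0) = 0, max(-27.58, 0) = 0
Node uu (S = 146.2): V_uu = e^(−0.06)·[0.4158·164.3750 + 0.5842·54.6875] = 94.4530
Node ud (S = 73.12): V_ud = e^(−0.06)·[0.4158·54.6875 + 0.5842·0.0000] = 21.4139
Node dd (S = 36.56): V_dd = e^(−0.06)·[0.4158·0.0000 + 0.5842·0.0000] = 0.0000
Node u (S = 97.5): V_u = e^(−0.06)·[0.4158·94.4530 + 0.5842·21.4139] = 48.7667
Node d (S = 48.75): V_d = e^(−0.06)·[0.4158·21.4139 + 0.5842·0.0000] = 8.3850
Node 0 (S = 65): V_0 = e^(−0.06)·[0.4158·48.7667 + 0.5842·8.3850] = 23.7089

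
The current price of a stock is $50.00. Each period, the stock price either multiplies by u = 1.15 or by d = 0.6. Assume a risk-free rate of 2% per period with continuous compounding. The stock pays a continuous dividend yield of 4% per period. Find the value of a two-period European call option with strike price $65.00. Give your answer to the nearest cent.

$0.52

Per-period risk-free factor R = e^0.02 = 1.0202; dividend-adjusted growth = e^(0.02−0.04) = 0.9802.
Risk-neutral probability p = (0.9802 − 0.6)/(1.15 − 0.6) = 0.3802/0.5500 = 0.6913
Terminal stock prices: S_uu = 66.12, S_ud = 34.5, S_dd = 18
Terminal payoffs (S − K): max(1.125, 0) = 1.125, max(-30.5, 0) = 0, max(-47, 0) = 0
Node u (S = 57.5): V_u = e^(−0.02)·[0.6913·1.1250 + 0.3087·0.0000] = 0.7623
Node d (S = 30): V_d = e^(−0.02)·[0.6913·0.0000 + 0.3087·0.0000] = 0.0000
Node 0 (S = 50): V_0 = e^(−0.02)·[0.6913·0.7623 + 0.3087·0.0000] = 0.5165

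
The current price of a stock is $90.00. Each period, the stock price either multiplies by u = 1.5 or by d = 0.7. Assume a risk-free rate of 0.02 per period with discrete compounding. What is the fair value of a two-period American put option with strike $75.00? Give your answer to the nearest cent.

$10.69

Risk-neutral probability p = (1 + 0.02 − 0.7)/(1.5 − 0.7) = 0.3200/0.8000 = 0.4000
Terminal stock prices: S_uu = 202.5, S_ud = 94.5, S_dd = 44.1
Terminal payoffs (K − S): max(-127.5, 0) = 0, max(-19.5, 0) = 0, max(30.9, 0) = 30.9
Node u (S = 135): continuation = 1/1.02·[0.4000·0.0000 + 0.6000·0.0000] = 0.0000; exercise value = 0.0000 ≤ continuation, so V_u = 0.0000
Node d (S = 63): continuation = 1/1.02·[0.4000·0.0000 + 0.6000·30.9000] = 18.1765; exercise value = 12.0000 ≤ continuation, so V_d = 18.1765
Node 0 (S = 90): continuation = 1/1.02·[0.4000·0.0000 + 0.6000·18.1765] = 10.6920; exercise value = 0.0000 ≤ continuation, so V_0 = 10.6920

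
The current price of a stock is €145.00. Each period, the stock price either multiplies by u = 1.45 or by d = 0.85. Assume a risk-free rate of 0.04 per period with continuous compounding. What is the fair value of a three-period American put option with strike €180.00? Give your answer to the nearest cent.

€40.87

Risk-neutral probability p = (e^0.04 − 0.85)/(1.45 − 0.85) = 0.1908/0.6000 = 0.3180
Terminal stock prices: S_uuu = 442.1, S_uud = 259.1, S_udd = 151.9, S_ddd = 89.05
Terminal payoffs (K − S): max(-262.1, 0) = 0, max(-79.13, 0) = 0, max(28.09, 0) = 28.09, max(90.95, 0) = 90.95
Node uu (S = 304.9): continuation = e^(−0.04)·[0.3180·0.0000 + 0.6820·0.0000] = 0.0000; exercise value = 0.0000 ≤ continuation, so V_uu = 0.0000
Node ud (S = 178.7): continuation = e^(−0.04)·[0.3180·0.0000 + 0.6820·28.0944] = 18.4086; exercise value = 1.2875 ≤ continuation, so V_ud = 18.4086
Node dd (S = 104.8): continuation = e^(−0.04)·[0.3180·28.0944 + 0.6820·90.9519] = 68.1796; exercise value = 75.2375 > continuation, so V_dd = 75.2375 (exercise)
Node u (S = 210.2): continuation = e^(−0.04)·[0.3180·0.0000 + 0.6820·18.4086] = 12.0621; exercise value = 0.0000 ≤ continuation, so V_u = 12.0621
Node d (S = 123.2): continuation = e^(−0.04)·[0.3180·18.4086 + 0.6820·75.2375] = 54.9234; exercise value = 56.7500 > continuation, so V_d = 56.7500 (exercise)
Node 0 (S = 145): continuation = e^(−0.04)·[0.3180·12.0621 + 0.6820·56.7500] = 40.8705; exercise value = 35.0000 ≤ continuation, so V_0 = 40.8705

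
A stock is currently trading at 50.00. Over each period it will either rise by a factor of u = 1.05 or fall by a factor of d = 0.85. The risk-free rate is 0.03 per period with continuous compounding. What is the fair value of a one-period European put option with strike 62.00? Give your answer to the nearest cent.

10.17

Risk-neutral probability p = (e^0.03 − 0.85)/(1.05 − 0.85) = 0.1805/0.2000 = 0.9023
Terminal stock prices: S_u = 52.5, S_d = 42.5
Terminal payoffs (K − S): max(9.5, 0) = 9.5, max(19.5, 0) = 19.5
Node 0 (S = 50): V_0 = e^(−0.03)·[0.9023·9.5000 + 0.0977·19.5000] = 10.1676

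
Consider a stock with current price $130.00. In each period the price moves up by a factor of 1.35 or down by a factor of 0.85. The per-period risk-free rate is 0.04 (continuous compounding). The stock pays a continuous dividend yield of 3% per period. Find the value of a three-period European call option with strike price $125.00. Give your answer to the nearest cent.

$20.54

Per-period risk-free factor R = e^0.04 = 1.0408; dividend-adjusted growth = e^(0.04−0.03) = 1.0101.
Risk-neutral probability p = (1.0101 − 0.85)/(1.35 − 0.85) = 0.1601/0.5000 = 0.3201
Terminal stock prices: S_uuu = 319.8, S_uud = 201.4, S_udd = 126.8, S_ddd = 79.84
Terminal payoffs (S − K): max(194.8, 0) = 194.8, max(76.39, 0) = 76.39, max(1.799, 0) = 1.799, max(-45.16, 0) = 0
Node uu (S = 236.9): V_uu = e^(−0.04)·[0.3201·194.8488 + 0.6799·76.3863] = 109.8241
Node ud (S = 149.2): V_ud = e^(−0.04)·[0.3201·76.3863 + 0.6799·1.7987] = 24.6675
Node dd (S = 93.92): V_dd = e^(−0.04)·[0.3201·1.7987 + 0.6799·0.0000] = 0.5532
Node u (S = 175.5): V_u = e^(−0.04)·[0.3201·109.8241 + 0.6799·24.6675] = 49.8901
Node d (S = 110.5): V_d = e^(−0.04)·[0.3201·24.6675 + 0.6799·0.5532] = 7.9479
Node 0 (S = 130): V_0 = e^(−0.04)·[0.3201·49.8901 + 0.6799·7.9479] = 20.5355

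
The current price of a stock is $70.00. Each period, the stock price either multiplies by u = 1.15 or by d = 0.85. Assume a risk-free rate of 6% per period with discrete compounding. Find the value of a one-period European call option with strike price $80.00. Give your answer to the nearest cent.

$0.33

Risk-neutral probability p = (1 + 0.06 − 0.85)/(1.15 − 0.85) = 0.2100/0.3000 = 0.7000
Terminal stock prices: S_u = 80.5, S_d = 59.5
Terminal payoffs (S − K): max(0.5, 0) = 0.5, max(-20.5, 0) = 0
Node 0 (S = 70): V_0 = 1/1.06·[0.7000·0.5000 + 0.3000·0.0000] = 0.3302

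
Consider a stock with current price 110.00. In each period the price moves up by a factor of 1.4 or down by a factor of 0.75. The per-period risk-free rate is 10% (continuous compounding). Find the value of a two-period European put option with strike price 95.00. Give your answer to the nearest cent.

5.58

Risk-neutral probability p = (e^0.1 − 0.75)/(1.4 − 0.75) = 0.3552/0.6500 = 0.5464
Terminal stock prices: S_uu = 215.6, S_ud = 115.5, S_dd = 61.88
Terminal payoffs (K − S): max(-120.6, 0) = 0, max(-20.5, 0) = 0, max(33.12, 0) = 33.12
Node u (S = 154): V_u = e^(−0.1)·[0.5464·0.0000 + 0.4536·0.0000] = 0.0000
Node d (S = 82.5): V_d = e^(−0.1)·[0.5464·0.0000 + 0.4536·33.1250] = 13.5951
Node 0 (S = 110): V_0 = e^(−0.1)·[0.5464·0.0000 + 0.4536·13.5951] = 5.5797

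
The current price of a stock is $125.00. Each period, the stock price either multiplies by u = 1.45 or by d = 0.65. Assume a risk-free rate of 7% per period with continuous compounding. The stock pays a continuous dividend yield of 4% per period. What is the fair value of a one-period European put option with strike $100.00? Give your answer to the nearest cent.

Per-period risk-free factor R = e^0.07 = 1.0725; dividend-adjusted growth = e^(0.07−0.04) = 1.0305.
Risk-neutral probability p = (1.0305 − 0.65)/(1.45 − 0.65) = 0.3805/0.8000 = 0.4756
Terminal stock prices: S_u = 181.2, S_d = 81.25
Terminal payoffs (K − S): max(-81.25, 0) = 0, max(18.75, 0) = 18.75
Node 0 (S = 125): V_0 = e^(−0.07)·[0.4756·0.0000 + 0.5244·18.7500] = 9.1683

$9.17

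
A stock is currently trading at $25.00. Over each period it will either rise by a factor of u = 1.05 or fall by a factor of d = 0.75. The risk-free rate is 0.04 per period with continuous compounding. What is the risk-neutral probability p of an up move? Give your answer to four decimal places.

p = 0.9694

Risk-neutral probability p = (e^0.04 − 0.75)/(1.05 − 0.75) = 0.2908/0.3000 = 0.9694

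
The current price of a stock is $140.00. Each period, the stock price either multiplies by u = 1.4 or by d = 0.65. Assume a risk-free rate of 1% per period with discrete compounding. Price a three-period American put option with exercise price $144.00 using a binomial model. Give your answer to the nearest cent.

$37.91

Risk-neutral probability p = (1 + 0.01 − 0.65)/(1.4 − 0.65) = 0.3600/0.7500 = 0.4800
Terminal stock prices: S_uuu = 384.2, S_uud = 178.4, S_udd = 82.81, S_ddd = 38.45
Terminal payoffs (K − S): max(-240.2, 0) = 0, max(-34.36, 0) = 0, max(61.19, 0) = 61.19, max(105.6, 0) = 105.6
Node uu (S = 274.4): continuation = 1/1.01·[0.4800·0.0000 + 0.5200·0.0000] = 0.0000; exercise value = 0.0000 ≤ continuation, so V_uu = 0.0000
Node ud (S = 127.4): continuation = 1/1.01·[0.4800·0.0000 + 0.5200·61.1900] = 31.5038; exercise value = 16.6000 ≤ continuation, so V_ud = 31.5038
Node dd (S = 59.15): continuation = 1/1.01·[0.4800·61.1900 + 0.5200·105.5525] = 83.4243; exercise value = 84.8500 > continuation, so V_dd = 84.8500 (exercise)
Node u (S = 196): continuation = 1/1.01·[0.4800·0.0000 + 0.5200·31.5038] = 16.2198; exercise value = 0.0000 ≤ continuation, so V_u = 16.2198
Node d (S = 91): continuation = 1/1.01·[0.4800·31.5038 + 0.5200·84.8500] = 58.6572; exercise value = 53.0000 ≤ continuation, so V_d = 58.6572
Node 0 (S = 140): continuation = 1/1.01·[0.4800·16.2198 + 0.5200·58.6572] = 37.9082; exercise value = 4.0000 ≤ continuation, so V_0 = 37.9082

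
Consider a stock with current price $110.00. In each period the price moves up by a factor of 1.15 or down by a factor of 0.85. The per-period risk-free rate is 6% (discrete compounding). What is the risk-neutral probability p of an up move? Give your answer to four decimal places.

p = 0.7000

Risk-neutral probability p = (1 + 0.06 − 0.85)/(1.15 − 0.85) = 0.2100/0.3000 = 0.7000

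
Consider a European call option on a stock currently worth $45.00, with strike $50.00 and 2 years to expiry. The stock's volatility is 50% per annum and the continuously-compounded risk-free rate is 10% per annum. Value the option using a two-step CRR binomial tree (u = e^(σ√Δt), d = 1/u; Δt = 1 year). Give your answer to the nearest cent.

$13.55

CRR parameters: u = e^(σ√Δt) = e^(0.5·√1) = 1.6487, d = 1/u = 0.6065
Per-period rate: rΔt = 0.1·1 = 0.1, so R = e^0.1 = 1.1052
Risk-neutral probability p = (e^0.1 − 0.6065)/(1.6487 − 0.6065) = 0.4986/1.0422 = 0.4785
Terminal stock prices: S_uu = 122.3, S_ud = 45, S_dd = 16.55
Terminal payoffs (S − K): max(72.32, 0) = 72.32, max(-5, 0) = 0, max(-33.45, 0) = 0
Node u (S = 74.19): V_u = e^(−0.1)·[0.4785·72.3227 + 0.5215·0.0000] = 31.3102
Node d (S = 27.29): V_d = e^(−0.1)·[0.4785·0.0000 + 0.5215·0.0000] = 0.0000
Node 0 (S = 45): V_0 = e^(−0.1)·[0.4785·31.3102 + 0.5215·0.0000] = 13.5549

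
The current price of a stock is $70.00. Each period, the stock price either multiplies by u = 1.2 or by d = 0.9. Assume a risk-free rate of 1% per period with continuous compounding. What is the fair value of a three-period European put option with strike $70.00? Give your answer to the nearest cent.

Risk-neutral probability p = (e^0.01 − 0.9)/(1.2 − 0.9) = 0.1101/0.3000 = 0.3668
Terminal stock prices: S_uuu = 121, S_uud = 90.72, S_udd = 68.04, S_ddd = 51.03
Terminal payoffs (K − S): max(-50.96, 0) = 0, max(-20.72, 0) = 0, max(1.96, 0) = 1.96, max(18.97, 0) = 18.97
Node uu (S = 100.8): V_uu = e^(−0.01)·[0.3668·0.0000 + 0.6332·0.0000] = 0.0000
Node ud (S = 75.6): V_ud = e^(−0.01)·[0.3668·0.0000 + 0.6332·1.9600] = 1.2287
Node dd (S = 56.7): V_dd = e^(−0.01)·[0.3668·1.9600 + 0.6332·18.9700] = 12.6035
Node u (S = 84): V_u = e^(−0.01)·[0.3668·0.0000 + 0.6332·1.2287] = 0.7702
Node d (S = 63): V_d = e^(−0.01)·[0.3668·1.2287 + 0.6332·12.6035] = 8.3469
Node 0 (S = 70): V_0 = e^(−0.01)·[0.3668·0.7702 + 0.6332·8.3469] = 5.5121

$5.51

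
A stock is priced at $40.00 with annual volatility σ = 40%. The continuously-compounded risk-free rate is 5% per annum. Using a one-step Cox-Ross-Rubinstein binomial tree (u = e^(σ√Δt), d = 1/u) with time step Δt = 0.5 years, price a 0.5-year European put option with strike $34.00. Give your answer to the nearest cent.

CRR parameters: u = e^(σ√Δt) = e^(0.4·√0.5) = 1.3269, d = 1/u = 0.7536
Per-period rate: rΔt = 0.05·0.5 = 0.025, so R = e^0.025 = 1.0253
Risk-neutral probability p = (e^0.025 − 0.7536)/(1.3269 − 0.7536) = 0.2717/0.5733 = 0.4739
Terminal stock prices: S_u = 53.08, S_d = 30.15
Terminal payoffs (K − S): max(-19.08, 0) = 0, max(3.854, 0) = 3.854
Node 0 (S = 40): V_0 = e^(−0.025)·[0.4739·0.0000 + 0.5261·3.8545] = 1.9777

$1.98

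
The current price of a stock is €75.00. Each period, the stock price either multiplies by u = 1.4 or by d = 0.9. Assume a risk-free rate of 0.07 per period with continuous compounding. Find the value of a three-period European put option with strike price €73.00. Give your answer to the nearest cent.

Risk-neutral probability p = (e^0.07 − 0.9)/(1.4 − 0.9) = 0.1725/0.5000 = 0.3450
Terminal stock prices: S_uuu = 205.8, S_uud = 132.3, S_udd = 85.05, S_ddd = 54.68
Terminal payoffs (K − S): max(-132.8, 0) = 0, max(-59.3, 0) = 0, max(-12.05, 0) = 0, max(18.32, 0) = 18.32
Node uu (S = 147): V_uu = e^(−0.07)·[0.3450·0.0000 + 0.6550·0.0000] = 0.0000
Node ud (S = 94.5): V_ud = e^(−0.07)·[0.3450·0.0000 + 0.6550·0.0000] = 0.0000
Node dd (S = 60.75): V_dd = e^(−0.07)·[0.3450·0.0000 + 0.6550·18.3250] = 11.1911
Node u (S = 105): V_u = e^(−0.07)·[0.3450·0.0000 + 0.6550·0.0000] = 0.0000
Node d (S = 67.5): V_d = e^(−0.07)·[0.3450·0.0000 + 0.6550·11.1911] = 6.8345
Node 0 (S = 75): V_0 = e^(−0.07)·[0.3450·0.0000 + 0.6550·6.8345] = 4.1738

€4.17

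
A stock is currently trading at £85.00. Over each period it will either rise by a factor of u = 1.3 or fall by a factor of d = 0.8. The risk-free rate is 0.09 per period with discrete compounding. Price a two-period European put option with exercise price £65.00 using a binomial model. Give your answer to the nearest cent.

Risk-neutral probability p = (1 + 0.09 − 0.8)/(1.3 − 0.8) = 0.2900/0.5000 = 0.5800
Terminal stock prices: S_uu = 143.7, S_ud = 88.4, S_dd = 54.4
Terminal payoffs (K − S): max(-78.65, 0) = 0, max(-23.4, 0) = 0, max(10.6, 0) = 10.6
Node u (S = 110.5): V_u = 1/1.09·[0.5800·0.0000 + 0.4200·0.0000] = 0.0000
Node d (S = 68): V_d = 1/1.09·[0.5800·0.0000 + 0.4200·10.6000] = 4.0844
Node 0 (S = 85): V_0 = 1/1.09·[0.5800·0.0000 + 0.4200·4.0844] = 1.5738

£1.57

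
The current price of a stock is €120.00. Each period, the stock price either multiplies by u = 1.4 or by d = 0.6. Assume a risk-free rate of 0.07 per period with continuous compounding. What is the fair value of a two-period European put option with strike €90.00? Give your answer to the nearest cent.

Risk-neutral probability p = (e^0.07 − 0.6)/(1.4 − 0.6) = 0.4725/0.8000 = 0.5906
Terminal stock prices: S_uu = 235.2, S_ud = 100.8, S_dd = 43.2
Terminal payoffs (K − S): max(-145.2, 0) = 0, max(-10.8, 0) = 0, max(46.8, 0) = 46.8
Node u (S = 168): V_u = e^(−0.07)·[0.5906·0.0000 + 0.4094·0.0000] = 0.0000
Node d (S = 72): V_d = e^(−0.07)·[0.5906·0.0000 + 0.4094·46.8000] = 17.8631
Node 0 (S = 120): V_0 = e^(−0.07)·[0.5906·0.0000 + 0.4094·17.8631] = 6.8181

€6.82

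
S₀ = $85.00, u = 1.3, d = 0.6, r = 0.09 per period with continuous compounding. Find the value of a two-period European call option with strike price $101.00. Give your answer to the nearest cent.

Risk-neutral probability p = (e^0.09 − 0.6)/(1.3 − 0.6) = 0.4942/0.7000 = 0.7060
Terminal stock prices: S_uu = 143.7, S_ud = 66.3, S_dd = 30.6
Terminal payoffs (S − K): max(42.65, 0) = 42.65, max(-34.7, 0) = 0, max(-70.4, 0) = 0
Node u (S = 110.5): V_u = e^(−0.09)·[0.7060·42.6500 + 0.2940·0.0000] = 27.5179
Node d (S = 51): V_d = e^(−0.09)·[0.7060·0.0000 + 0.2940·0.0000] = 0.0000
Node 0 (S = 85): V_0 = e^(−0.09)·[0.7060·27.5179 + 0.2940·0.0000] = 17.7546

$17.75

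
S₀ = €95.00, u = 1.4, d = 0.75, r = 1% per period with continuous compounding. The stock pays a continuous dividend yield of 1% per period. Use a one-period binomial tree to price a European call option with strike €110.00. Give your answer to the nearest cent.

€8.76

Per-period risk-free factor R = e^0.01 = 1.0101; dividend-adjusted growth = e^(0.01−0.01) = 1.0000.
Risk-neutral probability p = (1.0000 − 0.75)/(1.4 − 0.75) = 0.2500/0.6500 = 0.3846
Terminal stock prices: S_u = 133, S_d = 71.25
Terminal payoffs (S − K): max(23, 0) = 23, max(-38.75, 0) = 0
Node 0 (S = 95): V_0 = e^(−0.01)·[0.3846·23.0000 + 0.6154·0.0000] = 8.7581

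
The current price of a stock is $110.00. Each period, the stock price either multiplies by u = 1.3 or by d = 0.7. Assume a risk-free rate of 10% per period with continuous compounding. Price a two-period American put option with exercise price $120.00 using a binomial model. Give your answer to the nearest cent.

$16.21

Risk-neutral probability p = (e^0.1 − 0.7)/(1.3 − 0.7) = 0.4052/0.6000 = 0.6753
Terminal stock prices: S_uu = 185.9, S_ud = 100.1, S_dd = 53.9
Terminal payoffs (K − S): max(-65.9, 0) = 0, max(19.9, 0) = 19.9, max(66.1, 0) = 66.1
Node u (S = 143): continuation = e^(−0.1)·[0.6753·0.0000 + 0.3247·19.9000] = 5.8469; exercise value = 0.0000 ≤ continuation, so V_u = 5.8469
Node d (S = 77): continuation = e^(−0.1)·[0.6753·19.9000 + 0.3247·66.1000] = 31.5805; exercise value = 43.0000 > continuation, so V_d = 43.0000 (exercise)
Node 0 (S = 110): continuation = e^(−0.1)·[0.6753·5.8469 + 0.3247·43.0000] = 16.2066; exercise value = 10.0000 ≤ continuation, so V_0 = 16.2066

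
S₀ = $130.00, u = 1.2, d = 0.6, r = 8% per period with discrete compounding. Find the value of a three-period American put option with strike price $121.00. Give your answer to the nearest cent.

$12.60

Risk-neutral probability p = (1 + 0.08 − 0.6)/(1.2 − 0.6) = 0.4800/0.6000 = 0.8000
Terminal stock prices: S_uuu = 224.6, S_uud = 112.3, S_udd = 56.16, S_ddd = 28.08
Terminal payoffs (K − S): max(-103.6, 0) = 0, max(8.68, 0) = 8.68, max(64.84, 0) = 64.84, max(92.92, 0) = 92.92
Node uu (S = 187.2): continuation = 1/1.08·[0.8000·0.0000 + 0.2000·8.6800] = 1.6074; exercise value = 0.0000 ≤ continuation, so V_uu = 1.6074
Node ud (S = 93.6): continuation = 1/1.08·[0.8000·8.6800 + 0.2000·64.8400] = 18.4370; exercise value = 27.4000 > continuation, so V_ud = 27.4000 (exercise)
Node dd (S = 46.8): continuation = 1/1.08·[0.8000·64.8400 + 0.2000·92.9200] = 65.2370; exercise value = 74.2000 > continuation, so V_dd = 74.2000 (exercise)
Node u (S = 156): continuation = 1/1.08·[0.8000·1.6074 + 0.2000·27.4000] = 6.2647; exercise value = 0.0000 ≤ continuation, so V_u = 6.2647
Node d (S = 78): continuation = 1/1.08·[0.8000·27.4000 + 0.2000·74.2000] = 34.0370; exercise value = 43.0000 > continuation, so V_d = 43.0000 (exercise)
Node 0 (S = 130): continuation = 1/1.08·[0.8000·6.2647 + 0.2000·43.0000] = 12.6035; exercise value = 0.0000 ≤ continuation, so V_0 = 12.6035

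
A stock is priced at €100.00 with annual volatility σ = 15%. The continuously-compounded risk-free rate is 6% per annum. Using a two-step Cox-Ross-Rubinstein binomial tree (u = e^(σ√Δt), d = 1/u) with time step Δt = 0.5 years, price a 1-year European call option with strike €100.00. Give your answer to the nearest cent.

CRR parameters: u = e^(σ√Δt) = e^(0.15·√0.5) = 1.1119, d = 1/u = 0.8994
Per-period rate: rΔt = 0.06·0.5 = 0.03, so R = e^0.03 = 1.0305
Risk-neutral probability p = (e^0.03 − 0.8994)/(1.1119 − 0.8994) = 0.1311/0.2125 = 0.6168
Terminal stock prices: S_uu = 123.6, S_ud = 100, S_dd = 80.89
Terminal payoffs (S − K): max(23.63, 0) = 23.63, max(0, 0) = 0, max(-19.11, 0) = 0
Node u (S = 111.2): V_u = e^(−0.03)·[0.6168·23.6311 + 0.3832·0.0000] = 14.1450
Node d (S = 89.94): V_d = e^(−0.03)·[0.6168·0.0000 + 0.3832·0.0000] = 0.0000
Node 0 (S = 100): V_0 = e^(−0.03)·[0.6168·14.1450 + 0.3832·0.0000] = 8.4668

€8.47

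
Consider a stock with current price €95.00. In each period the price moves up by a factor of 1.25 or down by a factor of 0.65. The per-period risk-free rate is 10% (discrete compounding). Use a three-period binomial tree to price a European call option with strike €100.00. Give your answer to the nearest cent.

€27.12

Risk-neutral probability p = (1 + 0.1 − 0.65)/(1.25 − 0.65) = 0.4500/0.6000 = 0.7500
Terminal stock prices: S_uuu = 185.5, S_uud = 96.48, S_udd = 50.17, S_ddd = 26.09
Terminal payoffs (S − K): max(85.55, 0) = 85.55, max(-3.516, 0) = 0, max(-49.83, 0) = 0, max(-73.91, 0) = 0
Node uu (S = 148.4): V_uu = 1/1.1·[0.7500·85.5469 + 0.2500·0.0000] = 58.3274
Node ud (S = 77.19): V_ud = 1/1.1·[0.7500·0.0000 + 0.2500·0.0000] = 0.0000
Node dd (S = 40.14): V_dd = 1/1.1·[0.7500·0.0000 + 0.2500·0.0000] = 0.0000
Node u (S = 118.8): V_u = 1/1.1·[0.7500·58.3274 + 0.2500·0.0000] = 39.7687
Node d (S = 61.75): V_d = 1/1.1·[0.7500·0.0000 + 0.2500·0.0000] = 0.0000
Node 0 (S = 95): V_0 = 1/1.1·[0.7500·39.7687 + 0.2500·0.0000] = 27.1150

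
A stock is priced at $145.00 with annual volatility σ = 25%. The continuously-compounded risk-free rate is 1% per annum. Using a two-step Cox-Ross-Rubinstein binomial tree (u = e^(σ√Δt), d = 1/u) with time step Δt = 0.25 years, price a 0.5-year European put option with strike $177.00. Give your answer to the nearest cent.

CRR parameters: u = e^(σ√Δt) = e^(0.25·√0.25) = 1.1331, d = 1/u = 0.8825
Per-period rate: rΔt = 0.01·0.25 = 0.0025, so R = e^0.0025 = 1.0025
Risk-neutral probability p = (e^0.0025 − 0.8825)/(1.1331 − 0.8825) = 0.1200/0.2507 = 0.4788
Terminal stock prices: S_uu = 186.2, S_ud = 145, S_dd = 112.9
Terminal payoffs (K − S): max(-9.184, 0) = 0, max(32, 0) = 32, max(64.07, 0) = 64.07
Node u (S = 164.3): V_u = e^(−0.0025)·[0.4788·0.0000 + 0.5212·32.0000] = 16.6375
Node d (S = 128): V_d = e^(−0.0025)·[0.4788·32.0000 + 0.5212·64.0739] = 48.5960
Node 0 (S = 145): V_0 = e^(−0.0025)·[0.4788·16.6375 + 0.5212·48.5960] = 33.2119

$33.21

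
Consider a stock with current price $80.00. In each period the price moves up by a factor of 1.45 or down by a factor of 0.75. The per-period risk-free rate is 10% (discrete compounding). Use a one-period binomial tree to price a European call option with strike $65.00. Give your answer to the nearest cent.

Risk-neutral probability p = (1 + 0.1 − 0.75)/(1.45 − 0.75) = 0.3500/0.7000 = 0.5000
Terminal stock prices: S_u = 116, S_d = 60
Terminal payoffs (S − K): max(51, 0) = 51, max(-5, 0) = 0
Node 0 (S = 80): V_0 = 1/1.1·[0.5000·51.0000 + 0.5000·0.0000] = 23.1818

$23.18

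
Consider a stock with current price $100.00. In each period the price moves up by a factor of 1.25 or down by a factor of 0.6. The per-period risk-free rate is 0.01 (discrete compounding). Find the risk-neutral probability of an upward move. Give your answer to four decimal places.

Risk-neutral probability p = (1 + 0.01 − 0.6)/(1.25 − 0.6) = 0.4100/0.6500 = 0.6308

p = 0.6308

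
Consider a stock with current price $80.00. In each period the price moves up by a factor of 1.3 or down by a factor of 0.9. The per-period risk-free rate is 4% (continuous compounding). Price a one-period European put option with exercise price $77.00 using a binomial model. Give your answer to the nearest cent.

$3.11

Risk-neutral probability p = (e^0.04 − 0.9)/(1.3 − 0.9) = 0.1408/0.4000 = 0.3520
Terminal stock prices: S_u = 104, S_d = 72
Terminal payoffs (K − S): max(-27, 0) = 0, max(5, 0) = 5
Node 0 (S = 80): V_0 = e^(−0.04)·[0.3520·0.0000 + 0.6480·5.0000] = 3.1128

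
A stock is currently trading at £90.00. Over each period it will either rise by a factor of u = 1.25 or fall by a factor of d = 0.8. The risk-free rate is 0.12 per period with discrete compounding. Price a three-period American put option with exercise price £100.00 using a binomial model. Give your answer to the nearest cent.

Risk-neutral probability p = (1 + 0.12 − 0.8)/(1.25 − 0.8) = 0.3200/0.4500 = 0.7111
Terminal stock prices: S_uuu = 175.8, S_uud = 112.5, S_udd = 72, S_ddd = 46.08
Terminal payoffs (K − S): max(-75.78, 0) = 0, max(-12.5, 0) = 0, max(28, 0) = 28, max(53.92, 0) = 53.92
Node uu (S = 140.6): continuation = 1/1.12·[0.7111·0.0000 + 0.2889·0.0000] = 0.0000; exercise value = 0.0000 ≤ continuation, so V_uu = 0.0000
Node ud (S = 90): continuation = 1/1.12·[0.7111·0.0000 + 0.2889·28.0000] = 7.2222; exercise value = 10.0000 > continuation, so V_ud = 10.0000 (exercise)
Node dd (S = 57.6): continuation = 1/1.12·[0.7111·28.0000 + 0.2889·53.9200] = 31.6857; exercise value = 42.4000 > continuation, so V_dd = 42.4000 (exercise)
Node u (S = 112.5): continuation = 1/1.12·[0.7111·0.0000 + 0.2889·10.0000] = 2.5794; exercise value = 0.0000 ≤ continuation, so V_u = 2.5794
Node d (S = 72): continuation = 1/1.12·[0.7111·10.0000 + 0.2889·42.4000] = 17.2857; exercise value = 28.0000 > continuation, so V_d = 28.0000 (exercise)
Node 0 (S = 90): continuation = 1/1.12·[0.7111·2.5794 + 0.2889·28.0000] = 8.8599; exercise value = 10.0000 > continuation, so V_0 = 10.0000 (exercise)

£10.00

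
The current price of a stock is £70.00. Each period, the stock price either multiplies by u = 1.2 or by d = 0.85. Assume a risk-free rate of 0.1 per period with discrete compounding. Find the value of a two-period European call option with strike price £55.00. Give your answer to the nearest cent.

Risk-neutral probability p = (1 + 0.1 − 0.85)/(1.2 − 0.85) = 0.2500/0.3500 = 0.7143
Terminal stock prices: S_uu = 100.8, S_ud = 71.4, S_dd = 50.57
Terminal payoffs (S − K): max(45.8, 0) = 45.8, max(16.4, 0) = 16.4, max(-4.425, 0) = 0
Node u (S = 84): V_u = 1/1.1·[0.7143·45.8000 + 0.2857·16.4000] = 34.0000
Node d (S = 59.5): V_d = 1/1.1·[0.7143·16.4000 + 0.2857·0.0000] = 10.6494
Node 0 (S = 70): V_0 = 1/1.1·[0.7143·34.0000 + 0.2857·10.6494] = 24.8440

£24.84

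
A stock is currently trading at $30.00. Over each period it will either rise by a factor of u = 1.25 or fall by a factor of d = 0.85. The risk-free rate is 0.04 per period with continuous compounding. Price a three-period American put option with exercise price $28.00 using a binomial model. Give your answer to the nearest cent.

Risk-neutral probability p = (e^0.04 − 0.85)/(1.25 − 0.85) = 0.1908/0.4000 = 0.4770
Terminal stock prices: S_uuu = 58.59, S_uud = 39.84, S_udd = 27.09, S_ddd = 18.42
Terminal payoffs (K − S): max(-30.59, 0) = 0, max(-11.84, 0) = 0, max(0.9063, 0) = 0.9063, max(9.576, 0) = 9.576
Node uu (S = 46.88): continuation = e^(−0.04)·[0.4770·0.0000 + 0.5230·0.0000] = 0.0000; exercise value = 0.0000 ≤ continuation, so V_uu = 0.0000
Node ud (S = 31.88): continuation = e^(−0.04)·[0.4770·0.0000 + 0.5230·0.9063] = 0.4554; exercise value = 0.0000 ≤ continuation, so V_ud = 0.4554
Node dd (S = 21.67): continuation = e^(−0.04)·[0.4770·0.9063 + 0.5230·9.5763] = 5.2271; exercise value = 6.3250 > continuation, so V_dd = 6.3250 (exercise)
Node u (S = 37.5): continuation = e^(−0.04)·[0.4770·0.0000 + 0.5230·0.4554] = 0.2288; exercise value = 0.0000 ≤ continuation, so V_u = 0.2288
Node d (S = 25.5): continuation = e^(−0.04)·[0.4770·0.4554 + 0.5230·6.3250] = 3.3868; exercise value = 2.5000 ≤ continuation, so V_d = 3.3868
Node 0 (S = 30): continuation = e^(−0.04)·[0.4770·0.2288 + 0.5230·3.3868] = 1.8066; exercise value = 0.0000 ≤ continuation, so V_0 = 1.8066

$1.81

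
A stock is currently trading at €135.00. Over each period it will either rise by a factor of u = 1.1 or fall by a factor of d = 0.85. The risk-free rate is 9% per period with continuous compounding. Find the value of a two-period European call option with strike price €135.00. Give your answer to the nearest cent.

€22.59

Risk-neutral probability p = (e^0.09 − 0.85)/(1.1 − 0.85) = 0.2442/0.2500 = 0.9767
Terminal stock prices: S_uu = 163.4, S_ud = 126.2, S_dd = 97.54
Terminal payoffs (S − K): max(28.35, 0) = 28.35, max(-8.775, 0) = 0, max(-37.46, 0) = 0
Node u (S = 148.5): V_u = e^(−0.09)·[0.9767·28.3500 + 0.0233·0.0000] = 25.3062
Node d (S = 114.8): V_d = e^(−0.09)·[0.9767·0.0000 + 0.0233·0.0000] = 0.0000
Node 0 (S = 135): V_0 = e^(−0.09)·[0.9767·25.3062 + 0.0233·0.0000] = 22.5891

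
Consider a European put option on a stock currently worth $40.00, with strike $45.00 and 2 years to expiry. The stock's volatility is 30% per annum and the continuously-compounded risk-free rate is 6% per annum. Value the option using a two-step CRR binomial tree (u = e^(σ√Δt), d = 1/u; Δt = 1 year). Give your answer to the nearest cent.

CRR parameters: u = e^(σ√Δt) = e^(0.3·√1) = 1.3499, d = 1/u = 0.7408
Per-period rate: rΔt = 0.06·1 = 0.06, so R = e^0.06 = 1.0618
Risk-neutral probability p = (e^0.06 − 0.7408)/(1.3499 − 0.7408) = 0.3210/0.6090 = 0.5271
Terminal stock prices: S_uu = 72.88, S_ud = 40, S_dd = 21.95
Terminal payoffs (K − S): max(-27.88, 0) = 0, max(5, 0) = 5, max(23.05, 0) = 23.05
Node u (S = 53.99): V_u = e^(−0.06)·[0.5271·0.0000 + 0.4729·5.0000] = 2.2269
Node d (S = 29.63): V_d = e^(−0.06)·[0.5271·5.0000 + 0.4729·23.0475] = 12.7467
Node 0 (S = 40): V_0 = e^(−0.06)·[0.5271·2.2269 + 0.4729·12.7467] = 6.7824

$6.78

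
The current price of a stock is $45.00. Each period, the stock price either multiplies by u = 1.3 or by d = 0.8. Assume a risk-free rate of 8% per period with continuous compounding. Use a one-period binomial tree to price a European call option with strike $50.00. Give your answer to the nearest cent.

$4.45

Risk-neutral probability p = (e^0.08 − 0.8)/(1.3 − 0.8) = 0.2833/0.5000 = 0.5666
Terminal stock prices: S_u = 58.5, S_d = 36
Terminal payoffs (S − K): max(8.5, 0) = 8.5, max(-14, 0) = 0
Node 0 (S = 45): V_0 = e^(−0.08)·[0.5666·8.5000 + 0.4334·0.0000] = 4.4456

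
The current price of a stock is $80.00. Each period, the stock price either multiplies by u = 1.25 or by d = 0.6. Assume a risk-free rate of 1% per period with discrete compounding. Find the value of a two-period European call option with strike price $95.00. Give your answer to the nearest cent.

Risk-neutral probability p = (1 + 0.01 − 0.6)/(1.25 − 0.6) = 0.4100/0.6500 = 0.6308
Terminal stock prices: S_uu = 125, S_ud = 60, S_dd = 28.8
Terminal payoffs (S − K): max(30, 0) = 30, max(-35, 0) = 0, max(-66.2, 0) = 0
Node u (S = 100): V_u = 1/1.01·[0.6308·30.0000 + 0.3692·0.0000] = 18.7357
Node d (S = 48): V_d = 1/1.01·[0.6308·0.0000 + 0.3692·0.0000] = 0.0000
Node 0 (S = 80): V_0 = 1/1.01·[0.6308·18.7357 + 0.3692·0.0000] = 11.7009

$11.70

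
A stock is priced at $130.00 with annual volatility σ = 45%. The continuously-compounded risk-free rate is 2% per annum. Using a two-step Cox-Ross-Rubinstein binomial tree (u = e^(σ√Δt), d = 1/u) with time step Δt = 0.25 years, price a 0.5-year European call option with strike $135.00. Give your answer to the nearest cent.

$14.12

CRR parameters: u = e^(σ√Δt) = e^(0.45·√0.25) = 1.2523, d = 1/u = 0.7985
Per-period rate: rΔt = 0.02·0.25 = 0.005, so R = e^0.005 = 1.0050
Risk-neutral probability p = (e^0.005 − 0.7985)/(1.2523 − 0.7985) = 0.2065/0.4538 = 0.4550
Terminal stock prices: S_uu = 203.9, S_ud = 130, S_dd = 82.89
Terminal payoffs (S − K): max(68.88, 0) = 68.88, max(-5, 0) = 0, max(-52.11, 0) = 0
Node u (S = 162.8): V_u = e^(−0.005)·[0.4550·68.8806 + 0.5450·0.0000] = 31.1865
Node d (S = 103.8): V_d = e^(−0.005)·[0.4550·0.0000 + 0.5450·0.0000] = 0.0000
Node 0 (S = 130): V_0 = e^(−0.005)·[0.4550·31.1865 + 0.5450·0.0000] = 14.1201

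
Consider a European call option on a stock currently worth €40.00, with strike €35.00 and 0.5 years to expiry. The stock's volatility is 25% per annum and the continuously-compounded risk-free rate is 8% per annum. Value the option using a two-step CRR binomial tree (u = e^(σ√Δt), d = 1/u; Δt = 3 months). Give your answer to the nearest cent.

CRR parameters: u = e^(σ√Δt) = e^(0.25·√0.25) = 1.1331, d = 1/u = 0.8825
Per-period rate: rΔt = 0.08·0.25 = 0.02, so R = e^0.02 = 1.0202
Risk-neutral probability p = (e^0.02 − 0.8825)/(1.1331 − 0.8825) = 0.1377/0.2507 = 0.5494
Terminal stock prices: S_uu = 51.36, S_ud = 40, S_dd = 31.15
Terminal payoffs (S − K): max(16.36, 0) = 16.36, max(5, 0) = 5, max(-3.848, 0) = 0
Node u (S = 45.33): V_u = e^(−0.02)·[0.5494·16.3610 + 0.4506·5.0000] = 11.0190
Node d (S = 35.3): V_d = e^(−0.02)·[0.5494·5.0000 + 0.4506·0.0000] = 2.6925
Node 0 (S = 40): V_0 = e^(−0.02)·[0.5494·11.0190 + 0.4506·2.6925] = 7.1231

€7.12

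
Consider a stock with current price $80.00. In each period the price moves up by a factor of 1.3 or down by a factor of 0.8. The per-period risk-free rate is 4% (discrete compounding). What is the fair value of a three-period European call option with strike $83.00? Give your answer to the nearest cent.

Risk-neutral probability p = (1 + 0.04 − 0.8)/(1.3 − 0.8) = 0.2400/0.5000 = 0.4800
Terminal stock prices: S_uuu = 175.8, S_uud = 108.2, S_udd = 66.56, S_ddd = 40.96
Terminal payoffs (S − K): max(92.76, 0) = 92.76, max(25.16, 0) = 25.16, max(-16.44, 0) = 0, max(-42.04, 0) = 0
Node uu (S = 135.2): V_uu = 1/1.04·[0.4800·92.7600 + 0.5200·25.1600] = 55.3923
Node ud (S = 83.2): V_ud = 1/1.04·[0.4800·25.1600 + 0.5200·0.0000] = 11.6123
Node dd (S = 51.2): V_dd = 1/1.04·[0.4800·0.0000 + 0.5200·0.0000] = 0.0000
Node u (S = 104): V_u = 1/1.04·[0.4800·55.3923 + 0.5200·11.6123] = 31.3718
Node d (S = 64): V_d = 1/1.04·[0.4800·11.6123 + 0.5200·0.0000] = 5.3595
Node 0 (S = 80): V_0 = 1/1.04·[0.4800·31.3718 + 0.5200·5.3595] = 17.1591

$17.16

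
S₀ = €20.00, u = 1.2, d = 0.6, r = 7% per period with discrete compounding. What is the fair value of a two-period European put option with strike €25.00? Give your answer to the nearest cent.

€3.87

Risk-neutral probability p = (1 + 0.07 − 0.6)/(1.2 − 0.6) = 0.4700/0.6000 = 0.7833
Terminal stock prices: S_uu = 28.8, S_ud = 14.4, S_dd = 7.2
Terminal payoffs (K − S): max(-3.8, 0) = 0, max(10.6, 0) = 10.6, max(17.8, 0) = 17.8
Node u (S = 24): V_u = 1/1.07·[0.7833·0.0000 + 0.2167·10.6000] = 2.1464
Node d (S = 12): V_d = 1/1.07·[0.7833·10.6000 + 0.2167·17.8000] = 11.3645
Node 0 (S = 20): V_0 = 1/1.07·[0.7833·2.1464 + 0.2167·11.3645] = 3.8726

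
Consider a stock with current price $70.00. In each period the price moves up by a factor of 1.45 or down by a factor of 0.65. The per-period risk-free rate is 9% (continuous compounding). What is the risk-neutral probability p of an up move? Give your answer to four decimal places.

Risk-neutral probability p = (e^0.09 − 0.65)/(1.45 − 0.65) = 0.4442/0.8000 = 0.5552

p = 0.5552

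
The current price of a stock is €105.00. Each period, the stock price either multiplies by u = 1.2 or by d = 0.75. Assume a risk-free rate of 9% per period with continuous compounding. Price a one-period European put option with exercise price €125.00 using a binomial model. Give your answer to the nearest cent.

Risk-neutral probability p = (e^0.09 − 0.75)/(1.2 − 0.75) = 0.3442/0.4500 = 0.7648
Terminal stock prices: S_u = 126, S_d = 78.75
Terminal payoffs (K − S): max(-1, 0) = 0, max(46.25, 0) = 46.25
Node 0 (S = 105): V_0 = e^(−0.09)·[0.7648·0.0000 + 0.2352·46.2500] = 9.9404

€9.94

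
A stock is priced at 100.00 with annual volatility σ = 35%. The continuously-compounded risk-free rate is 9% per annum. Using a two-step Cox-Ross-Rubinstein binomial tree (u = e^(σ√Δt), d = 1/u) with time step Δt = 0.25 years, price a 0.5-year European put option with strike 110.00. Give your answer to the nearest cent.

13.44

CRR parameters: u = e^(σ√Δt) = e^(0.35·√0.25) = 1.1912, d = 1/u = 0.8395
Per-period rate: rΔt = 0.09·0.25 = 0.0225, so R = e^0.0225 = 1.0228
Risk-neutral probability p = (e^0.0225 − 0.8395)/(1.1912 − 0.8395) = 0.1833/0.3518 = 0.5210
Terminal stock prices: S_uu = 141.9, S_ud = 100, S_dd = 70.47
Terminal payoffs (K − S): max(-31.91, 0) = 0, max(10, 0) = 10, max(39.53, 0) = 39.53
Node u (S = 119.1): V_u = e^(−0.0225)·[0.5210·0.0000 + 0.4790·10.0000] = 4.6830
Node d (S = 83.95): V_d = e^(−0.0225)·[0.5210·10.0000 + 0.4790·39.5312] = 23.6069
Node 0 (S = 100): V_0 = e^(−0.0225)·[0.5210·4.6830 + 0.4790·23.6069] = 13.4409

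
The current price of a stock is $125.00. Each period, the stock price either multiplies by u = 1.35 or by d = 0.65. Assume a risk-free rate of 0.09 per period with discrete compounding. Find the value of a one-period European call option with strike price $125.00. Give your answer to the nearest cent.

Risk-neutral probability p = (1 + 0.09 − 0.65)/(1.35 − 0.65) = 0.4400/0.7000 = 0.6286
Terminal stock prices: S_u = 168.8, S_d = 81.25
Terminal payoffs (S − K): max(43.75, 0) = 43.75, max(-43.75, 0) = 0
Node 0 (S = 125): V_0 = 1/1.09·[0.6286·43.7500 + 0.3714·0.0000] = 25.2294

$25.23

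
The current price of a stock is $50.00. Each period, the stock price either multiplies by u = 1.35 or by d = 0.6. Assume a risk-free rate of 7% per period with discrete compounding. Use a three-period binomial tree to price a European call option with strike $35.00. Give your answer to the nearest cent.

$24.75

Risk-neutral probability p = (1 + 0.07 − 0.6)/(1.35 − 0.6) = 0.4700/0.7500 = 0.6267
Terminal stock prices: S_uuu = 123, S_uud = 54.68, S_udd = 24.3, S_ddd = 10.8
Terminal payoffs (S − K): max(88.02, 0) = 88.02, max(19.68, 0) = 19.68, max(-10.7, 0) = 0, max(-24.2, 0) = 0
Node uu (S = 91.13): V_uu = 1/1.07·[0.6267·88.0188 + 0.3733·19.6750] = 58.4147
Node ud (S = 40.5): V_ud = 1/1.07·[0.6267·19.6750 + 0.3733·0.0000] = 11.5231
Node dd (S = 18): V_dd = 1/1.07·[0.6267·0.0000 + 0.3733·0.0000] = 0.0000
Node u (S = 67.5): V_u = 1/1.07·[0.6267·58.4147 + 0.3733·11.5231] = 38.2322
Node d (S = 30): V_d = 1/1.07·[0.6267·11.5231 + 0.3733·0.0000] = 6.7487
Node 0 (S = 50): V_0 = 1/1.07·[0.6267·38.2322 + 0.3733·6.7487] = 24.7462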